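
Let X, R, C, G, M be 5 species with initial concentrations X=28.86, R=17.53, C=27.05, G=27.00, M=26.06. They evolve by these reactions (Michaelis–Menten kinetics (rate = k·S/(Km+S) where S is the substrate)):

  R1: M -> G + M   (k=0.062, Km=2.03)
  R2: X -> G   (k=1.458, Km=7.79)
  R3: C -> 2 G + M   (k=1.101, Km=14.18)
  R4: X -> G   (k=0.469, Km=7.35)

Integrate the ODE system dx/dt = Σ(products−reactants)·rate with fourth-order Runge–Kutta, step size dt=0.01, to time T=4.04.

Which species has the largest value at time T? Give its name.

RK4 with dt=0.01: 404 steps to T=4.04. Trajectory (selected grid times):
t=0.00: X=28.86 R=17.53 C=27.05 G=27.00 M=26.06
t=0.45: X=28.18 R=17.53 C=26.73 G=28.36 M=26.38
t=0.90: X=27.50 R=17.53 C=26.40 G=29.71 M=26.71
t=1.35: X=26.82 R=17.53 C=26.08 G=31.05 M=27.03
t=1.80: X=26.15 R=17.53 C=25.76 G=32.39 M=27.35
t=2.24: X=25.50 R=17.53 C=25.45 G=33.70 M=27.66
t=2.69: X=24.83 R=17.53 C=25.13 G=35.02 M=27.98
t=3.14: X=24.17 R=17.53 C=24.82 G=36.34 M=28.29
t=3.59: X=23.52 R=17.53 C=24.50 G=37.65 M=28.61
t=4.04: X=22.86 R=17.53 C=24.19 G=38.95 M=28.92
At T=4.04: X=22.86 R=17.53 C=24.19 G=38.95 M=28.92; the largest is G.

Dominant species at T: G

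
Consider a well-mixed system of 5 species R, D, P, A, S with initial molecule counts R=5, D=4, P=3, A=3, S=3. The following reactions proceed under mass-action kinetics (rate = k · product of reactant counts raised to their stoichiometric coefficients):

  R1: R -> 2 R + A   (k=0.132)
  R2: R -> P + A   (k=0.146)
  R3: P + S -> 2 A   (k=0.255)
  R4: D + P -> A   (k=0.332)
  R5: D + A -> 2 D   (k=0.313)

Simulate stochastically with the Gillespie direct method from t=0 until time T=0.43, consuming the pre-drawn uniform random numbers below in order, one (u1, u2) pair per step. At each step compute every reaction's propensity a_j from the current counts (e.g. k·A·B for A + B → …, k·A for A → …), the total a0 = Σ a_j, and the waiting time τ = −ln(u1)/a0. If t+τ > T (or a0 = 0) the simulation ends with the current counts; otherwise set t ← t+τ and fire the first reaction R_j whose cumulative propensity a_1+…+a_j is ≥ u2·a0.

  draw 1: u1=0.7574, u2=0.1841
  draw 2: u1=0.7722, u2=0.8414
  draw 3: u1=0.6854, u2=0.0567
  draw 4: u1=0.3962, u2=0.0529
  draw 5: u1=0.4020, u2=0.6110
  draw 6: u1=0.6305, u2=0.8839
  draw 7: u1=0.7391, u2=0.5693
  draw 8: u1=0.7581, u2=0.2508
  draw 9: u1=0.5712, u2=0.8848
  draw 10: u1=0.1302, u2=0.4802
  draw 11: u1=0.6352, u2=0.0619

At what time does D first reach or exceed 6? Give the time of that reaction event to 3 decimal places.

Threshold first reached at t = 0.187

t=0.000: R=5 D=4 P=3 A=3 S=3
Draw 1: a1=0.660, a2=0.730, a3=2.295, a4=3.984, a5=3.756, a0=11.425; τ=−ln(0.7574)/11.425=0.024 → t=0.024; u2·a0=0.1841·11.425=2.103; a1+a2=1.390 < 2.103 ≤ a1+…+a3=3.685 → R3 fires; R=5 D=4 P=2 A=5 S=2
Draw 2: a1=0.660, a2=0.730, a3=1.020, a4=2.656, a5=6.260, a0=11.326; τ=−ln(0.7722)/11.326=0.023 → t=0.047; u2·a0=0.8414·11.326=9.530; a1+…+a4=5.066 < 9.530 ≤ a1+…+a5=11.326 → R5 fires; R=5 D=5 P=2 A=4 S=2
Draw 3: a1=0.660, a2=0.730, a3=1.020, a4=3.320, a5=6.260, a0=11.990; τ=−ln(0.6854)/11.990=0.032 → t=0.079; u2·a0=0.0567·11.990=0.680; a1=0.660 < 0.680 ≤ a1+a2=1.390 → R2 fires; R=4 D=5 P=3 A=5 S=2
Draw 4: a1=0.528, a2=0.584, a3=1.530, a4=4.980, a5=7.825, a0=15.447; τ=−ln(0.3962)/15.447=0.060 → t=0.139; u2·a0=0.0529·15.447=0.817; a1=0.528 < 0.817 ≤ a1+a2=1.112 → R2 fires; R=3 D=5 P=4 A=6 S=2
Draw 5: a1=0.396, a2=0.438, a3=2.040, a4=6.640, a5=9.390, a0=18.904; τ=−ln(0.4020)/18.904=0.048 → t=0.187; u2·a0=0.6110·18.904=11.550; a1+…+a4=9.514 < 11.550 ≤ a1+…+a5=18.904 → R5 fires; R=3 D=6 P=4 A=5 S=2
Draw 6: a1=0.396, a2=0.438, a3=2.040, a4=7.968, a5=9.390, a0=20.232; τ=−ln(0.6305)/20.232=0.023 → t=0.210; u2·a0=0.8839·20.232=17.883; a1+…+a4=10.842 < 17.883 ≤ a1+…+a5=20.232 → R5 fires; R=3 D=7 P=4 A=4 S=2
Draw 7: a1=0.396, a2=0.438, a3=2.040, a4=9.296, a5=8.764, a0=20.934; τ=−ln(0.7391)/20.934=0.014 → t=0.224; u2·a0=0.5693·20.934=11.918; a1+…+a3=2.874 < 11.918 ≤ a1+…+a4=12.170 → R4 fires; R=3 D=6 P=3 A=5 S=2
Draw 8: a1=0.396, a2=0.438, a3=1.530, a4=5.976, a5=9.390, a0=17.730; τ=−ln(0.7581)/17.730=0.016 → t=0.240; u2·a0=0.2508·17.730=4.447; a1+…+a3=2.364 < 4.447 ≤ a1+…+a4=8.340 → R4 fires; R=3 D=5 P=2 A=6 S=2
Draw 9: a1=0.396, a2=0.438, a3=1.020, a4=3.320, a5=9.390, a0=14.564; τ=−ln(0.5712)/14.564=0.038 → t=0.278; u2·a0=0.8848·14.564=12.886; a1+…+a4=5.174 < 12.886 ≤ a1+…+a5=14.564 → R5 fires; R=3 D=6 P=2 A=5 S=2
Draw 10: a1=0.396, a2=0.438, a3=1.020, a4=3.984, a5=9.390, a0=15.228; τ=−ln(0.1302)/15.228=0.134 → t=0.412; u2·a0=0.4802·15.228=7.312; a1+…+a4=5.838 < 7.312 ≤ a1+…+a5=15.228 → R5 fires; R=3 D=7 P=2 A=4 S=2
Draw 11: a1=0.396, a2=0.438, a3=1.020, a4=4.648, a5=8.764, a0=15.266; τ=−ln(0.6352)/15.266=0.030 → t=0.442 > T=0.43: stop.
D first becomes ≥ 6 when it reaches 6 at the event at t=0.187.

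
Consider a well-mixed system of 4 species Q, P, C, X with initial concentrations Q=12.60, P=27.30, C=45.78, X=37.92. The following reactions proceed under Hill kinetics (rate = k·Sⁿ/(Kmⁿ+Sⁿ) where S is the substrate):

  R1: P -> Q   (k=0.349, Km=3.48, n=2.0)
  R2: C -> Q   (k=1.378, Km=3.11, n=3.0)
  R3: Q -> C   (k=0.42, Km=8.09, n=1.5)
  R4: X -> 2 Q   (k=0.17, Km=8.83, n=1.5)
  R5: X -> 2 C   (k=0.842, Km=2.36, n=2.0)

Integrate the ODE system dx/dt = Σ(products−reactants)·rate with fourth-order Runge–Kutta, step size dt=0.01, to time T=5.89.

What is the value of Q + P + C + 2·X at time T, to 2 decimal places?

Value at T = 161.52

Check how each reaction changes W = Q + P + C + 2·X (weight of products minus weight of reactants):
R1: P -> Q: (1·1) − (1·1) = 1 − 1 = 0
R2: C -> Q: (1·1) − (1·1) = 1 − 1 = 0
R3: Q -> C: (1·1) − (1·1) = 1 − 1 = 0
R4: X -> 2 Q: (1·2) − (2·1) = 2 − 2 = 0
R5: X -> 2 C: (1·2) − (2·1) = 2 − 2 = 0
Every reaction leaves W unchanged, so W is conserved and no simulation is needed: W(T) = W(0) = 12.60 + 27.30 + 45.78 + 2·37.92 = 161.52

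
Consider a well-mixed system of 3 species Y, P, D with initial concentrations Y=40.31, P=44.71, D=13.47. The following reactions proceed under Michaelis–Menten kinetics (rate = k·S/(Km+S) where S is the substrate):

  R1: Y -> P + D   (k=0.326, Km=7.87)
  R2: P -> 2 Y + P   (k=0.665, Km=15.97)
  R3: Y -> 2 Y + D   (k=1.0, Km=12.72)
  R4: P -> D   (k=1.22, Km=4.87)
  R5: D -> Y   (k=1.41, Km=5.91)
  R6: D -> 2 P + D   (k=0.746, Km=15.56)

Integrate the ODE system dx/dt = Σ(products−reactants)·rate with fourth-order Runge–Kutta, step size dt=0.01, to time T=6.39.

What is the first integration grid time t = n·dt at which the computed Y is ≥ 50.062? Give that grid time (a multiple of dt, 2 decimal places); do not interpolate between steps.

Threshold first reached at t = 3.90

RK4 with dt=0.01: 639 steps to T=6.39. Trajectory (selected grid times):
t=0.00: Y=40.31 P=44.71 D=13.47
t=0.71: Y=42.06 P=44.62 D=14.29
t=1.42: Y=43.82 P=44.55 D=15.10
t=2.13: Y=45.59 P=44.50 D=15.90
t=2.84: Y=47.38 P=44.46 D=16.70
t=3.55: Y=49.18 P=44.43 D=17.50
t=3.89: Y=50.05 P=44.42 D=17.88
t=3.90: Y=50.08 P=44.42 D=17.89
t=4.26: Y=51.00 P=44.41 D=18.29
t=4.97: Y=52.82 P=44.41 D=19.09
t=5.68: Y=54.66 P=44.42 D=19.87
t=6.39: Y=56.50 P=44.44 D=20.66
Y(3.89)=50.050 < 50.062 but Y(3.90)=50.076 ≥ 50.062, so the first grid time is t=3.90.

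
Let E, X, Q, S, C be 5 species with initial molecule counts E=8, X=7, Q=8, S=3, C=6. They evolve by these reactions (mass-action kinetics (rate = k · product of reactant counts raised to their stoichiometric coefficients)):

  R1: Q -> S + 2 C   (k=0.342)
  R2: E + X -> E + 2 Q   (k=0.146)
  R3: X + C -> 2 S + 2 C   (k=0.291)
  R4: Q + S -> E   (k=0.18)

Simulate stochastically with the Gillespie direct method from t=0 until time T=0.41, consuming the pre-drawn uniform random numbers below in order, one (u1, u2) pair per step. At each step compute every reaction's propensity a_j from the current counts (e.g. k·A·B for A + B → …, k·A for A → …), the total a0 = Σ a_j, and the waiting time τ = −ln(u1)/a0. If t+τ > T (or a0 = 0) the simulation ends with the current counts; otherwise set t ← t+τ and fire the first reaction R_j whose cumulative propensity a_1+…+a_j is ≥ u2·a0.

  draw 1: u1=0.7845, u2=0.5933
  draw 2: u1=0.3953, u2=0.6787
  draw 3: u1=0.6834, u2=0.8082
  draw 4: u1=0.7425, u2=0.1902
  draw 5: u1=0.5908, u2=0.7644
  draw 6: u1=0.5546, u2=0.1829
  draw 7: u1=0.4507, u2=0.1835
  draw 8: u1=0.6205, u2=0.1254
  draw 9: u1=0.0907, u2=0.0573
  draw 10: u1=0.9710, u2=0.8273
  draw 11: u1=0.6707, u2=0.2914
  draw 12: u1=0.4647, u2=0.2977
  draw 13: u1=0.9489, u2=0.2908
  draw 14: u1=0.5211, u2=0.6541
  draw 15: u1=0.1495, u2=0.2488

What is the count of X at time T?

t=0.000: E=8 X=7 Q=8 S=3 C=6
Draw 1: a1=2.736, a2=8.176, a3=12.222, a4=4.320, a0=27.454; τ=−ln(0.7845)/27.454=0.009 → t=0.009; u2·a0=0.5933·27.454=16.288; a1+a2=10.912 < 16.288 ≤ a1+…+a3=23.134 → R3 fires; E=8 X=6 Q=8 S=5 C=7
Draw 2: a1=2.736, a2=7.008, a3=12.222, a4=7.200, a0=29.166; τ=−ln(0.3953)/29.166=0.032 → t=0.041; u2·a0=0.6787·29.166=19.795; a1+a2=9.744 < 19.795 ≤ a1+…+a3=21.966 → R3 fires; E=8 X=5 Q=8 S=7 C=8
Draw 3: a1=2.736, a2=5.840, a3=11.640, a4=10.080, a0=30.296; τ=−ln(0.6834)/30.296=0.013 → t=0.053; u2·a0=0.8082·30.296=24.485; a1+…+a3=20.216 < 24.485 ≤ a1+…+a4=30.296 → R4 fires; E=9 X=5 Q=7 S=6 C=8
Draw 4: a1=2.394, a2=6.570, a3=11.640, a4=7.560, a0=28.164; τ=−ln(0.7425)/28.164=0.011 → t=0.064; u2·a0=0.1902·28.164=5.357; a1=2.394 < 5.357 ≤ a1+a2=8.964 → R2 fires; E=9 X=4 Q=9 S=6 C=8
Draw 5: a1=3.078, a2=5.256, a3=9.312, a4=9.720, a0=27.366; τ=−ln(0.5908)/27.366=0.019 → t=0.083; u2·a0=0.7644·27.366=20.919; a1+…+a3=17.646 < 20.919 ≤ a1+…+a4=27.366 → R4 fires; E=10 X=4 Q=8 S=5 C=8
Draw 6: a1=2.736, a2=5.840, a3=9.312, a4=7.200, a0=25.088; τ=−ln(0.5546)/25.088=0.023 → t=0.107; u2·a0=0.1829·25.088=4.589; a1=2.736 < 4.589 ≤ a1+a2=8.576 → R2 fires; E=10 X=3 Q=10 S=5 C=8
Draw 7: a1=3.420, a2=4.380, a3=6.984, a4=9.000, a0=23.784; τ=−ln(0.4507)/23.784=0.034 → t=0.140; u2·a0=0.1835·23.784=4.364; a1=3.420 < 4.364 ≤ a1+a2=7.800 → R2 fires; E=10 X=2 Q=12 S=5 C=8
Draw 8: a1=4.104, a2=2.920, a3=4.656, a4=10.800, a0=22.480; τ=−ln(0.6205)/22.480=0.021 → t=0.161; u2·a0=0.1254·22.480=2.819 ≤ a1=4.104 → R1 fires; E=10 X=2 Q=11 S=6 C=10
Draw 9: a1=3.762, a2=2.920, a3=5.820, a4=11.880, a0=24.382; τ=−ln(0.0907)/24.382=0.098 → t=0.260; u2·a0=0.0573·24.382=1.397 ≤ a1=3.762 → R1 fires; E=10 X=2 Q=10 S=7 C=12
Draw 10: a1=3.420, a2=2.920, a3=6.984, a4=12.600, a0=25.924; τ=−ln(0.9710)/25.924=0.001 → t=0.261; u2·a0=0.8273·25.924=21.447; a1+…+a3=13.324 < 21.447 ≤ a1+…+a4=25.924 → R4 fires; E=11 X=2 Q=9 S=6 C=12
Draw 11: a1=3.078, a2=3.212, a3=6.984, a4=9.720, a0=22.994; τ=−ln(0.6707)/22.994=0.017 → t=0.278; u2·a0=0.2914·22.994=6.700; a1+a2=6.290 < 6.700 ≤ a1+…+a3=13.274 → R3 fires; E=11 X=1 Q=9 S=8 C=13
Draw 12: a1=3.078, a2=1.606, a3=3.783, a4=12.960, a0=21.427; τ=−ln(0.4647)/21.427=0.036 → t=0.314; u2·a0=0.2977·21.427=6.379; a1+a2=4.684 < 6.379 ≤ a1+…+a3=8.467 → R3 fires; E=11 X=0 Q=9 S=10 C=14
Draw 13: a1=3.078, a2=0.000, a3=0.000, a4=16.200, a0=19.278; τ=−ln(0.9489)/19.278=0.003 → t=0.317; u2·a0=0.2908·19.278=5.606; a1+…+a3=3.078 < 5.606 ≤ a1+…+a4=19.278 → R4 fires; E=12 X=0 Q=8 S=9 C=14
Draw 14: a1=2.736, a2=0.000, a3=0.000, a4=12.960, a0=15.696; τ=−ln(0.5211)/15.696=0.042 → t=0.358; u2·a0=0.6541·15.696=10.267; a1+…+a3=2.736 < 10.267 ≤ a1+…+a4=15.696 → R4 fires; E=13 X=0 Q=7 S=8 C=14
Draw 15: a1=2.394, a2=0.000, a3=0.000, a4=10.080, a0=12.474; τ=−ln(0.1495)/12.474=0.152 → t=0.511 > T=0.41: stop.
Read off X at T=0.41: 0

X at T = 0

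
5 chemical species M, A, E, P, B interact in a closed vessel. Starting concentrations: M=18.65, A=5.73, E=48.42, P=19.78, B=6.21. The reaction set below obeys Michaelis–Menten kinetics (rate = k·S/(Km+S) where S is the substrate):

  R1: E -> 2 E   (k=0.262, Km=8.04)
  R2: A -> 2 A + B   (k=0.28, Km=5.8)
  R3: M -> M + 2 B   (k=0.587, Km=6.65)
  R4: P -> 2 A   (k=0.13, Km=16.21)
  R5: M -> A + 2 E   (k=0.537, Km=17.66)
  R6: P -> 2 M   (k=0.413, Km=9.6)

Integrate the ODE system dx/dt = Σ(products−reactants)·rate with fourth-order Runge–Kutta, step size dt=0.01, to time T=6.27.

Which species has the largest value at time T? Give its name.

Dominant species at T: E

RK4 with dt=0.01: 627 steps to T=6.27. Trajectory (selected grid times):
t=0.00: M=18.65 A=5.73 E=48.42 P=19.78 B=6.21
t=0.70: M=18.84 A=6.12 E=48.96 P=19.54 B=6.92
t=1.39: M=19.03 A=6.51 E=49.50 P=19.30 B=7.62
t=2.09: M=19.22 A=6.91 E=50.05 P=19.05 B=8.33
t=2.79: M=19.41 A=7.31 E=50.60 P=18.81 B=9.05
t=3.48: M=19.59 A=7.71 E=51.15 P=18.58 B=9.76
t=4.18: M=19.78 A=8.12 E=51.70 P=18.34 B=10.49
t=4.88: M=19.96 A=8.53 E=52.26 P=18.10 B=11.22
t=5.57: M=20.13 A=8.94 E=52.81 P=17.87 B=11.95
t=6.27: M=20.30 A=9.36 E=53.37 P=17.63 B=12.68
At T=6.27: M=20.30 A=9.36 E=53.37 P=17.63 B=12.68; the largest is E.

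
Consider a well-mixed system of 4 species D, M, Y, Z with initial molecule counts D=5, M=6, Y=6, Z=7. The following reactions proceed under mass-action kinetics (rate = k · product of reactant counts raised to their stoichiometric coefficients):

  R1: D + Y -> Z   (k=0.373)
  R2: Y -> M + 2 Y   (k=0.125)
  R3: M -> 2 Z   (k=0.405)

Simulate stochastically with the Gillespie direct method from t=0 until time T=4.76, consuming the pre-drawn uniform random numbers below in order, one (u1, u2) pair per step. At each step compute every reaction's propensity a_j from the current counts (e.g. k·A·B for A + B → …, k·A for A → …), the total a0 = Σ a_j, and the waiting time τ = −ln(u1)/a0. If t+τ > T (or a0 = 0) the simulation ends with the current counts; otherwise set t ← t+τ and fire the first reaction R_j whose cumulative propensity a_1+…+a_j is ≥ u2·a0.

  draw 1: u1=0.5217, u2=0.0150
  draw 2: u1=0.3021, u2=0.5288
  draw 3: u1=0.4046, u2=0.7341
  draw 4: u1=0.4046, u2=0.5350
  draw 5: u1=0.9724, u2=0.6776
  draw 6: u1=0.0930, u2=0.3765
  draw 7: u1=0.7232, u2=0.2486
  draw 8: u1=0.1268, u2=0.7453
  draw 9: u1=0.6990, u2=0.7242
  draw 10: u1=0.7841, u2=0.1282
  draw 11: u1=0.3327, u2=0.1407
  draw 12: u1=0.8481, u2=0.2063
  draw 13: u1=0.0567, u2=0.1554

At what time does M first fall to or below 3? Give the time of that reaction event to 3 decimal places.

t=0.000: D=5 M=6 Y=6 Z=7
Draw 1: a1=11.190, a2=0.750, a3=2.430, a0=14.370; τ=−ln(0.5217)/14.370=0.045 → t=0.045; u2·a0=0.0150·14.370=0.216 ≤ a1=11.190 → R1 fires; D=4 M=6 Y=5 Z=8
Draw 2: a1=7.460, a2=0.625, a3=2.430, a0=10.515; τ=−ln(0.3021)/10.515=0.114 → t=0.159; u2·a0=0.5288·10.515=5.560 ≤ a1=7.460 → R1 fires; D=3 M=6 Y=4 Z=9
Draw 3: a1=4.476, a2=0.500, a3=2.430, a0=7.406; τ=−ln(0.4046)/7.406=0.122 → t=0.281; u2·a0=0.7341·7.406=5.437; a1+a2=4.976 < 5.437 ≤ a1+…+a3=7.406 → R3 fires; D=3 M=5 Y=4 Z=11
Draw 4: a1=4.476, a2=0.500, a3=2.025, a0=7.001; τ=−ln(0.4046)/7.001=0.129 → t=0.411; u2·a0=0.5350·7.001=3.746 ≤ a1=4.476 → R1 fires; D=2 M=5 Y=3 Z=12
Draw 5: a1=2.238, a2=0.375, a3=2.025, a0=4.638; τ=−ln(0.9724)/4.638=0.006 → t=0.417; u2·a0=0.6776·4.638=3.143; a1+a2=2.613 < 3.143 ≤ a1+…+a3=4.638 → R3 fires; D=2 M=4 Y=3 Z=14
Draw 6: a1=2.238, a2=0.375, a3=1.620, a0=4.233; τ=−ln(0.0930)/4.233=0.561 → t=0.978; u2·a0=0.3765·4.233=1.594 ≤ a1=2.238 → R1 fires; D=1 M=4 Y=2 Z=15
Draw 7: a1=0.746, a2=0.250, a3=1.620, a0=2.616; τ=−ln(0.7232)/2.616=0.124 → t=1.102; u2·a0=0.2486·2.616=0.650 ≤ a1=0.746 → R1 fires; D=0 M=4 Y=1 Z=16
Draw 8: a1=0.000, a2=0.125, a3=1.620, a0=1.745; τ=−ln(0.1268)/1.745=1.183 → t=2.285; u2·a0=0.7453·1.745=1.301; a1+a2=0.125 < 1.301 ≤ a1+…+a3=1.745 → R3 fires; D=0 M=3 Y=1 Z=18
Draw 9: a1=0.000, a2=0.125, a3=1.215, a0=1.340; τ=−ln(0.6990)/1.340=0.267 → t=2.552; u2·a0=0.7242·1.340=0.970; a1+a2=0.125 < 0.970 ≤ a1+…+a3=1.340 → R3 fires; D=0 M=2 Y=1 Z=20
Draw 10: a1=0.000, a2=0.125, a3=0.810, a0=0.935; τ=−ln(0.7841)/0.935=0.260 → t=2.812; u2·a0=0.1282·0.935=0.120; a1=0.000 < 0.120 ≤ a1+a2=0.125 → R2 fires; D=0 M=3 Y=2 Z=20
Draw 11: a1=0.000, a2=0.250, a3=1.215, a0=1.465; τ=−ln(0.3327)/1.465=0.751 → t=3.564; u2·a0=0.1407·1.465=0.206; a1=0.000 < 0.206 ≤ a1+a2=0.250 → R2 fires; D=0 M=4 Y=3 Z=20
Draw 12: a1=0.000, a2=0.375, a3=1.620, a0=1.995; τ=−ln(0.8481)/1.995=0.083 → t=3.646; u2·a0=0.2063·1.995=0.412; a1+a2=0.375 < 0.412 ≤ a1+…+a3=1.995 → R3 fires; D=0 M=3 Y=3 Z=22
Draw 13: a1=0.000, a2=0.375, a3=1.215, a0=1.590; τ=−ln(0.0567)/1.590=1.805 → t=5.451 > T=4.76: stop.
M first becomes ≤ 3 when it reaches 3 at the event at t=2.285.

Threshold first reached at t = 2.285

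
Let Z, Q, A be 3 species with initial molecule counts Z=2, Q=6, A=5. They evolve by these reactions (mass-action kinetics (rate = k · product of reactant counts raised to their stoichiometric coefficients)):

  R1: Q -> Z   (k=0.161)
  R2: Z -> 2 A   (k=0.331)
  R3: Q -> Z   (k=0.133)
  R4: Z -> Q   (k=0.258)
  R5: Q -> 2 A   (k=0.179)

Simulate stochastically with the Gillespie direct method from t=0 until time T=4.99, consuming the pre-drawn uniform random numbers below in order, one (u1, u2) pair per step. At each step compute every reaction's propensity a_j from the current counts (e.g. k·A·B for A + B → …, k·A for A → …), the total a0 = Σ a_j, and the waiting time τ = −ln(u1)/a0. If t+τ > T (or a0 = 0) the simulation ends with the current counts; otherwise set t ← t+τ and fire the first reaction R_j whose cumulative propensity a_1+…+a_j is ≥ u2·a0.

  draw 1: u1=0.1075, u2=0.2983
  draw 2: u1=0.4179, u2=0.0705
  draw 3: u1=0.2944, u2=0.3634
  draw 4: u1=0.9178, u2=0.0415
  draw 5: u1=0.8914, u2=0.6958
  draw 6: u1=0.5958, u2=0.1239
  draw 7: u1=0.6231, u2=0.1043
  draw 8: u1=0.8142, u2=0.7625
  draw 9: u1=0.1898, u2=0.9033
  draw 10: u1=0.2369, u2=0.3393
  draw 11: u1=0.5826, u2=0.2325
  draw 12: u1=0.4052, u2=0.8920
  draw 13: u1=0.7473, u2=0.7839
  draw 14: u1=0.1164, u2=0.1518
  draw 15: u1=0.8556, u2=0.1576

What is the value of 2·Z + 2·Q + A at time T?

Value at T = 21

Check how each reaction changes W = 2·Z + 2·Q + A (weight of products minus weight of reactants):
R1: Q -> Z: (2·1) − (2·1) = 2 − 2 = 0
R2: Z -> 2 A: (1·2) − (2·1) = 2 − 2 = 0
R3: Q -> Z: (2·1) − (2·1) = 2 − 2 = 0
R4: Z -> Q: (2·1) − (2·1) = 2 − 2 = 0
R5: Q -> 2 A: (1·2) − (2·1) = 2 − 2 = 0
Every reaction leaves W unchanged, so W is conserved and no simulation is needed: W(T) = W(0) = 2·2 + 2·6 + 5 = 21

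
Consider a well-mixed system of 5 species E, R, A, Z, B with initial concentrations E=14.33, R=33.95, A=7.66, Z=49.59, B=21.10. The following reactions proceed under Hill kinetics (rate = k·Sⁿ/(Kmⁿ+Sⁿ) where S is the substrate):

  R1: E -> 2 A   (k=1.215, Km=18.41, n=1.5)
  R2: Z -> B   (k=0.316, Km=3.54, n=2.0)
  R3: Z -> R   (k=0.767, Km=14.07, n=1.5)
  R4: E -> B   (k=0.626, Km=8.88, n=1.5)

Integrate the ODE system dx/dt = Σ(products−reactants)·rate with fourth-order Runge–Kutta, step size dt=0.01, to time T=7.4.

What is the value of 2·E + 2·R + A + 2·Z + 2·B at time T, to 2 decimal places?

Value at T = 245.60

Check how each reaction changes W = 2·E + 2·R + A + 2·Z + 2·B (weight of products minus weight of reactants):
R1: E -> 2 A: (1·2) − (2·1) = 2 − 2 = 0
R2: Z -> B: (2·1) − (2·1) = 2 − 2 = 0
R3: Z -> R: (2·1) − (2·1) = 2 − 2 = 0
R4: E -> B: (2·1) − (2·1) = 2 − 2 = 0
Every reaction leaves W unchanged, so W is conserved and no simulation is needed: W(T) = W(0) = 2·14.33 + 2·33.95 + 7.66 + 2·49.59 + 2·21.10 = 245.60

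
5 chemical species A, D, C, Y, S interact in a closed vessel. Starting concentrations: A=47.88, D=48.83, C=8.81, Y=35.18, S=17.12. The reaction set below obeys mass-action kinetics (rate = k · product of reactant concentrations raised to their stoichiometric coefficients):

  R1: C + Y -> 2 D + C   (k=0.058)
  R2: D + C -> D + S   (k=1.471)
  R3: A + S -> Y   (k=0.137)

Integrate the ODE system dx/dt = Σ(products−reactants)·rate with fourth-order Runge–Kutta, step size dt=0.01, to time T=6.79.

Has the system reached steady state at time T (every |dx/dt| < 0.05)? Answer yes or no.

Steady state at T: yes

RK4 with dt=0.01: 679 steps to T=6.79. Trajectory (selected grid times):
t=0.00: A=47.88 D=48.83 C=8.81 Y=35.18 S=17.12
t=0.75: A=23.29 D=49.35 C=0.00 Y=59.51 S=1.34
t=1.51: A=22.08 D=49.35 C=0.00 Y=60.72 S=0.13
t=2.26: A=21.96 D=49.35 C=0.00 Y=60.84 S=0.01
t=3.02: A=21.95 D=49.35 C=0.00 Y=60.85 S=0.00
t=3.77: A=21.95 D=49.35 C=0.00 Y=60.85 S=0.00
t=4.53: A=21.95 D=49.35 C=0.00 Y=60.85 S=0.00
t=5.28: A=21.95 D=49.35 C=0.00 Y=60.85 S=0.00
t=6.04: A=21.95 D=49.35 C=0.00 Y=60.85 S=0.00
t=6.79: A=21.95 D=49.35 C=0.00 Y=60.85 S=0.00
Rates at T: R1=0.0000, R2=0.0000, R3=0.0000
dx/dt at T (Σ net stoichiometry × rate): A=-0.0000, D=+0.0000, C=-0.0000, Y=+0.0000, S=-0.0000
Largest |dx/dt| is |-0.0000| (A) < 0.05 → steady.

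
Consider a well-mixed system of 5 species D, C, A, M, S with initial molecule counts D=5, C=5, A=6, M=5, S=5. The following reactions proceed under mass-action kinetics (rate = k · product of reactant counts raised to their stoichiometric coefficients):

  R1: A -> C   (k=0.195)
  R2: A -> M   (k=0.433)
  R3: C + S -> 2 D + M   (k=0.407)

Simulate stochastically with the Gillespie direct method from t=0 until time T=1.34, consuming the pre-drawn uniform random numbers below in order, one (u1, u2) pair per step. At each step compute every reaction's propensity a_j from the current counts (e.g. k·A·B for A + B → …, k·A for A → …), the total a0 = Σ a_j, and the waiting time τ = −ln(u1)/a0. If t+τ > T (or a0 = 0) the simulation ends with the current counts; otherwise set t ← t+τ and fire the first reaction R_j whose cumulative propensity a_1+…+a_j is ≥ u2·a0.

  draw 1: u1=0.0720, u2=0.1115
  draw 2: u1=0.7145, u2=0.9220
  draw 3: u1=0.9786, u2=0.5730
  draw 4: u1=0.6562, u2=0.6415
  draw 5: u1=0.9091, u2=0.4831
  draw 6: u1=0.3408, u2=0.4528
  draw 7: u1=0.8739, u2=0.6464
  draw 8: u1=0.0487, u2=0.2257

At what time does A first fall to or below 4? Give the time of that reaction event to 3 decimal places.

t=0.000: D=5 C=5 A=6 M=5 S=5
Draw 1: a1=1.170, a2=2.598, a3=10.175, a0=13.943; τ=−ln(0.0720)/13.943=0.189 → t=0.189; u2·a0=0.1115·13.943=1.555; a1=1.170 < 1.555 ≤ a1+a2=3.768 → R2 fires; D=5 C=5 A=5 M=6 S=5
Draw 2: a1=0.975, a2=2.165, a3=10.175, a0=13.315; τ=−ln(0.7145)/13.315=0.025 → t=0.214; u2·a0=0.9220·13.315=12.276; a1+a2=3.140 < 12.276 ≤ a1+…+a3=13.315 → R3 fires; D=7 C=4 A=5 M=7 S=4
Draw 3: a1=0.975, a2=2.165, a3=6.512, a0=9.652; τ=−ln(0.9786)/9.652=0.002 → t=0.216; u2·a0=0.5730·9.652=5.531; a1+a2=3.140 < 5.531 ≤ a1+…+a3=9.652 → R3 fires; D=9 C=3 A=5 M=8 S=3
Draw 4: a1=0.975, a2=2.165, a3=3.663, a0=6.803; τ=−ln(0.6562)/6.803=0.062 → t=0.278; u2·a0=0.6415·6.803=4.364; a1+a2=3.140 < 4.364 ≤ a1+…+a3=6.803 → R3 fires; D=11 C=2 A=5 M=9 S=2
Draw 5: a1=0.975, a2=2.165, a3=1.628, a0=4.768; τ=−ln(0.9091)/4.768=0.020 → t=0.298; u2·a0=0.4831·4.768=2.303; a1=0.975 < 2.303 ≤ a1+a2=3.140 → R2 fires; D=11 C=2 A=4 M=10 S=2
Draw 6: a1=0.780, a2=1.732, a3=1.628, a0=4.140; τ=−ln(0.3408)/4.140=0.260 → t=0.558; u2·a0=0.4528·4.140=1.875; a1=0.780 < 1.875 ≤ a1+a2=2.512 → R2 fires; D=11 C=2 A=3 M=11 S=2
Draw 7: a1=0.585, a2=1.299, a3=1.628, a0=3.512; τ=−ln(0.8739)/3.512=0.038 → t=0.597; u2·a0=0.6464·3.512=2.270; a1+a2=1.884 < 2.270 ≤ a1+…+a3=3.512 → R3 fires; D=13 C=1 A=3 M=12 S=1
Draw 8: a1=0.585, a2=1.299, a3=0.407, a0=2.291; τ=−ln(0.0487)/2.291=1.319 → t=1.916 > T=1.34: stop.
A first becomes ≤ 4 when it reaches 4 at the event at t=0.298.

Threshold first reached at t = 0.298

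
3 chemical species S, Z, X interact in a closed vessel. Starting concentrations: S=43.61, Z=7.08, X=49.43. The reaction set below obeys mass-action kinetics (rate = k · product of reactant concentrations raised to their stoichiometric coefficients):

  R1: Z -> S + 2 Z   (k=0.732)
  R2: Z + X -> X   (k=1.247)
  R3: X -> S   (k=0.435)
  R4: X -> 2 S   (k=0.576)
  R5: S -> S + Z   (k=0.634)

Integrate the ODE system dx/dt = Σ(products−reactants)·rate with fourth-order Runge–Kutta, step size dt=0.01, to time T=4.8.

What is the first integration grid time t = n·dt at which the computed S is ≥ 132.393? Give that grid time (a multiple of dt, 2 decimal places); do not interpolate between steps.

RK4 with dt=0.01: 480 steps to T=4.8. Trajectory (selected grid times):
t=0.00: S=43.61 Z=7.08 X=49.43
t=0.53: S=76.20 Z=1.31 X=28.93
t=1.07: S=96.09 Z=2.84 X=16.76
t=1.60: S=108.56 Z=5.43 X=9.81
t=2.13: S=117.85 Z=9.92 X=5.74
t=2.67: S=126.99 Z=17.91 X=3.32
t=2.94: S=132.35 Z=23.97 X=2.53
t=2.95: S=132.56 Z=24.23 X=2.50
t=3.20: S=138.53 Z=31.71 X=1.95
t=3.73: S=156.38 Z=56.12 X=1.14
t=4.27: S=187.27 Z=100.74 X=0.66
t=4.80: S=240.63 Z=179.86 X=0.39
S(2.94)=132.346 < 132.393 but S(2.95)=132.562 ≥ 132.393, so the first grid time is t=2.95.

Threshold first reached at t = 2.95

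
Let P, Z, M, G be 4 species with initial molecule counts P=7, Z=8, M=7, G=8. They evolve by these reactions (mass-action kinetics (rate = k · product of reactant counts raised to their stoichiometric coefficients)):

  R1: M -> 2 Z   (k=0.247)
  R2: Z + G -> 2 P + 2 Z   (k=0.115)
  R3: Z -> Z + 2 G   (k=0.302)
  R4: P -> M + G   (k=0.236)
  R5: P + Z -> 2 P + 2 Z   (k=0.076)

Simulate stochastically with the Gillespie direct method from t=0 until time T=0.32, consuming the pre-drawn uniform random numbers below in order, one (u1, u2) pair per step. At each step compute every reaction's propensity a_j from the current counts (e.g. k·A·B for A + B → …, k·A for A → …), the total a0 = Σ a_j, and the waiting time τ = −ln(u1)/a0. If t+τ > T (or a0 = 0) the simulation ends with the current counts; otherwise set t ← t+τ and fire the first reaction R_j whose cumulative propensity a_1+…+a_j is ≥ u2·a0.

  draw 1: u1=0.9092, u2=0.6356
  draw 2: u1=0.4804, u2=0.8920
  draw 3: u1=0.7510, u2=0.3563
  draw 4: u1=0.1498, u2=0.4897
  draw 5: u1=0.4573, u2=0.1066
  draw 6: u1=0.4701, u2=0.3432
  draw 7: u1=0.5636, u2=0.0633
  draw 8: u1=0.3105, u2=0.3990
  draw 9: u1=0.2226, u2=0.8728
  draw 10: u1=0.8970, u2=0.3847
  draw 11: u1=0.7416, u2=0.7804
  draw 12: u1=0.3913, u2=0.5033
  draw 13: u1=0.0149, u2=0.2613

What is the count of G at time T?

G at T = 10

t=0.000: P=7 Z=8 M=7 G=8
Draw 1: a1=1.729, a2=7.360, a3=2.416, a4=1.652, a5=4.256, a0=17.413; τ=−ln(0.9092)/17.413=0.005 → t=0.005; u2·a0=0.6356·17.413=11.068; a1+a2=9.089 < 11.068 ≤ a1+…+a3=11.505 → R3 fires; P=7 Z=8 M=7 G=10
Draw 2: a1=1.729, a2=9.200, a3=2.416, a4=1.652, a5=4.256, a0=19.253; τ=−ln(0.4804)/19.253=0.038 → t=0.044; u2·a0=0.8920·19.253=17.174; a1+…+a4=14.997 < 17.174 ≤ a1+…+a5=19.253 → R5 fires; P=8 Z=9 M=7 G=10
Draw 3: a1=1.729, a2=10.350, a3=2.718, a4=1.888, a5=5.472, a0=22.157; τ=−ln(0.7510)/22.157=0.013 → t=0.056; u2·a0=0.3563·22.157=7.895; a1=1.729 < 7.895 ≤ a1+a2=12.079 → R2 fires; P=10 Z=10 M=7 G=9
Draw 4: a1=1.729, a2=10.350, a3=3.020, a4=2.360, a5=7.600, a0=25.059; τ=−ln(0.1498)/25.059=0.076 → t=0.132; u2·a0=0.4897·25.059=12.271; a1+a2=12.079 < 12.271 ≤ a1+…+a3=15.099 → R3 fires; P=10 Z=10 M=7 G=11
Draw 5: a1=1.729, a2=12.650, a3=3.020, a4=2.360, a5=7.600, a0=27.359; τ=−ln(0.4573)/27.359=0.029 → t=0.161; u2·a0=0.1066·27.359=2.916; a1=1.729 < 2.916 ≤ a1+a2=14.379 → R2 fires; P=12 Z=11 M=7 G=10
Draw 6: a1=1.729, a2=12.650, a3=3.322, a4=2.832, a5=10.032, a0=30.565; τ=−ln(0.4701)/30.565=0.025 → t=0.186; u2·a0=0.3432·30.565=10.490; a1=1.729 < 10.490 ≤ a1+a2=14.379 → R2 fires; P=14 Z=12 M=7 G=9
Draw 7: a1=1.729, a2=12.420, a3=3.624, a4=3.304, a5=12.768, a0=33.845; τ=−ln(0.5636)/33.845=0.017 → t=0.202; u2·a0=0.0633·33.845=2.142; a1=1.729 < 2.142 ≤ a1+a2=14.149 → R2 fires; P=16 Z=13 M=7 G=8
Draw 8: a1=1.729, a2=11.960, a3=3.926, a4=3.776, a5=15.808, a0=37.199; τ=−ln(0.3105)/37.199=0.031 → t=0.234; u2·a0=0.3990·37.199=14.842; a1+a2=13.689 < 14.842 ≤ a1+…+a3=17.615 → R3 fires; P=16 Z=13 M=7 G=10
Draw 9: a1=1.729, a2=14.950, a3=3.926, a4=3.776, a5=15.808, a0=40.189; τ=−ln(0.2226)/40.189=0.037 → t=0.271; u2·a0=0.8728·40.189=35.077; a1+…+a4=24.381 < 35.077 ≤ a1+…+a5=40.189 → R5 fires; P=17 Z=14 M=7 G=10
Draw 10: a1=1.729, a2=16.100, a3=4.228, a4=4.012, a5=18.088, a0=44.157; τ=−ln(0.8970)/44.157=0.002 → t=0.274; u2·a0=0.3847·44.157=16.987; a1=1.729 < 16.987 ≤ a1+a2=17.829 → R2 fires; P=19 Z=15 M=7 G=9
Draw 11: a1=1.729, a2=15.525, a3=4.530, a4=4.484, a5=21.660, a0=47.928; τ=−ln(0.7416)/47.928=0.006 → t=0.280; u2·a0=0.7804·47.928=37.403; a1+…+a4=26.268 < 37.403 ≤ a1+…+a5=47.928 → R5 fires; P=20 Z=16 M=7 G=9
Draw 12: a1=1.729, a2=16.560, a3=4.832, a4=4.720, a5=24.320, a0=52.161; τ=−ln(0.3913)/52.161=0.018 → t=0.298; u2·a0=0.5033·52.161=26.253; a1+…+a3=23.121 < 26.253 ≤ a1+…+a4=27.841 → R4 fires; P=19 Z=16 M=8 G=10
Draw 13: a1=1.976, a2=18.400, a3=4.832, a4=4.484, a5=23.104, a0=52.796; τ=−ln(0.0149)/52.796=0.080 → t=0.378 > T=0.32: stop.
Read off G at T=0.32: 10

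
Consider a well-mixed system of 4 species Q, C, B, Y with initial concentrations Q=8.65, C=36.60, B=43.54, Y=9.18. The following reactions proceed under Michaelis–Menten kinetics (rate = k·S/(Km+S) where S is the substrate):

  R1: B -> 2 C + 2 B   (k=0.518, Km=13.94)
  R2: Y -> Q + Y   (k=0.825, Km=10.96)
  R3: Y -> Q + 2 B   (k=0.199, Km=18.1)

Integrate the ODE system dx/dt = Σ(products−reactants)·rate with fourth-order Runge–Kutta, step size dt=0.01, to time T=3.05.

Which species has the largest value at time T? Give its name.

Dominant species at T: B

RK4 with dt=0.01: 305 steps to T=3.05. Trajectory (selected grid times):
t=0.00: Q=8.65 C=36.60 B=43.54 Y=9.18
t=0.34: Q=8.80 C=36.87 B=43.72 Y=9.16
t=0.68: Q=8.95 C=37.13 B=43.90 Y=9.13
t=1.02: Q=9.10 C=37.40 B=44.08 Y=9.11
t=1.36: Q=9.25 C=37.67 B=44.26 Y=9.09
t=1.69: Q=9.40 C=37.93 B=44.43 Y=9.07
t=2.03: Q=9.55 C=38.20 B=44.61 Y=9.04
t=2.37: Q=9.69 C=38.47 B=44.79 Y=9.02
t=2.71: Q=9.84 C=38.73 B=44.97 Y=9.00
t=3.05: Q=9.99 C=39.00 B=45.15 Y=8.98
At T=3.05: Q=9.99 C=39.00 B=45.15 Y=8.98; the largest is B.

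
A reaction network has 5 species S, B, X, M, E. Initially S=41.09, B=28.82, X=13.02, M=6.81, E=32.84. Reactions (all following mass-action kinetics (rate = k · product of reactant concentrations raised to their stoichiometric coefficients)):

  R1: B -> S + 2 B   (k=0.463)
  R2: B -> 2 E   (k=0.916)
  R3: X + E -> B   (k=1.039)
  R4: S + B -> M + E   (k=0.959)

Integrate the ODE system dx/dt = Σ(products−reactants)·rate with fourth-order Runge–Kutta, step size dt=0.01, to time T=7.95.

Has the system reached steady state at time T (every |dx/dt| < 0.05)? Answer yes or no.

RK4 with dt=0.01: 795 steps to T=7.95. Trajectory (selected grid times):
t=0.00: S=41.09 B=28.82 X=13.02 M=6.81 E=32.84
t=0.88: S=2.50 B=0.38 X=0.00 M=46.85 E=65.60
t=1.77: S=2.27 B=0.03 X=0.00 M=47.14 E=66.12
t=2.65: S=2.25 B=0.00 X=0.00 M=47.17 E=66.17
t=3.53: S=2.25 B=0.00 X=0.00 M=47.17 E=66.17
t=4.42: S=2.25 B=0.00 X=0.00 M=47.17 E=66.17
t=5.30: S=2.25 B=0.00 X=0.00 M=47.17 E=66.17
t=6.18: S=2.25 B=0.00 X=0.00 M=47.17 E=66.17
t=7.07: S=2.25 B=0.00 X=0.00 M=47.17 E=66.17
t=7.95: S=2.25 B=0.00 X=0.00 M=47.17 E=66.17
Rates at T: R1=0.0000, R2=0.0000, R3=0.0000, R4=0.0000
dx/dt at T (Σ net stoichiometry × rate): S=-0.0000, B=-0.0000, X=-0.0000, M=+0.0000, E=+0.0000
Largest |dx/dt| is |+0.0000| (E) < 0.05 → steady.

Steady state at T: yes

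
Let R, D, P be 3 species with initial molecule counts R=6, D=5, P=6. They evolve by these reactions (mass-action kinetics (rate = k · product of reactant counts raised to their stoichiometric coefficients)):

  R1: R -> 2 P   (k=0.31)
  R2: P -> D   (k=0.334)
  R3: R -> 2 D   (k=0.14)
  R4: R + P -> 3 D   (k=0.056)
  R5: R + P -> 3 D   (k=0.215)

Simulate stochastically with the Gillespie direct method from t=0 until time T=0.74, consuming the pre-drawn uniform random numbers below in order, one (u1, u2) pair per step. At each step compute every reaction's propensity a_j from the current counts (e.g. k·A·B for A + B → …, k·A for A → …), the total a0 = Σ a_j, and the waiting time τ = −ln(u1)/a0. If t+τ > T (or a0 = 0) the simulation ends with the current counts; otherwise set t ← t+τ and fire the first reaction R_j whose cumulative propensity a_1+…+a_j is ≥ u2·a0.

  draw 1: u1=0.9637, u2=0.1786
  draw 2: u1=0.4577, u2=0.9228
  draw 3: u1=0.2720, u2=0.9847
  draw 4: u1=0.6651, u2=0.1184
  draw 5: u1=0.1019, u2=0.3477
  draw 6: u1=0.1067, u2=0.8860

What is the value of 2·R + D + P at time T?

Check how each reaction changes W = 2·R + D + P (weight of products minus weight of reactants):
R1: R -> 2 P: (1·2) − (2·1) = 2 − 2 = 0
R2: P -> D: (1·1) − (1·1) = 1 − 1 = 0
R3: R -> 2 D: (1·2) − (2·1) = 2 − 2 = 0
R4: R + P -> 3 D: (1·3) − (2·1 + 1·1) = 3 − 3 = 0
R5: R + P -> 3 D: (1·3) − (2·1 + 1·1) = 3 − 3 = 0
Every reaction leaves W unchanged, so W is conserved and no simulation is needed: W(T) = W(0) = 2·6 + 5 + 6 = 23

Value at T = 23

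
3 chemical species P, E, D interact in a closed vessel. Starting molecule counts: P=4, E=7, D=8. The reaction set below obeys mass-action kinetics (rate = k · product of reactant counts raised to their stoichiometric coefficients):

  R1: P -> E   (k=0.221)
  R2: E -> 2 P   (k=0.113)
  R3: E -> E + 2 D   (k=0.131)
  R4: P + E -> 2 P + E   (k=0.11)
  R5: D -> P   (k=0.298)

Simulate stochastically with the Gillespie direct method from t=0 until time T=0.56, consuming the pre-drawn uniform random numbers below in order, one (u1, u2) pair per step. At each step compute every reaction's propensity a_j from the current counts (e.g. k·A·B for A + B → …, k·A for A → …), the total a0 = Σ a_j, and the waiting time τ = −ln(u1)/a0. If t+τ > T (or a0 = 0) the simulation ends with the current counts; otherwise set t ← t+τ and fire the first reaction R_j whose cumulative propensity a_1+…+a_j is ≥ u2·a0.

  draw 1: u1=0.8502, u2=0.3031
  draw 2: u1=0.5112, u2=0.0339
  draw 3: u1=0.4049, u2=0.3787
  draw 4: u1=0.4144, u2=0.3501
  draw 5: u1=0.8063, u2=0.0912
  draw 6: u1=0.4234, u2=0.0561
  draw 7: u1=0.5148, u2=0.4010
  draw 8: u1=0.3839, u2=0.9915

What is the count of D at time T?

D at T = 10

t=0.000: P=4 E=7 D=8
Draw 1: a1=0.884, a2=0.791, a3=0.917, a4=3.080, a5=2.384, a0=8.056; τ=−ln(0.8502)/8.056=0.020 → t=0.020; u2·a0=0.3031·8.056=2.442; a1+a2=1.675 < 2.442 ≤ a1+…+a3=2.592 → R3 fires; P=4 E=7 D=10
Draw 2: a1=0.884, a2=0.791, a3=0.917, a4=3.080, a5=2.980, a0=8.652; τ=−ln(0.5112)/8.652=0.078 → t=0.098; u2·a0=0.0339·8.652=0.293 ≤ a1=0.884 → R1 fires; P=3 E=8 D=10
Draw 3: a1=0.663, a2=0.904, a3=1.048, a4=2.640, a5=2.980, a0=8.235; τ=−ln(0.4049)/8.235=0.110 → t=0.207; u2·a0=0.3787·8.235=3.119; a1+…+a3=2.615 < 3.119 ≤ a1+…+a4=5.255 → R4 fires; P=4 E=8 D=10
Draw 4: a1=0.884, a2=0.904, a3=1.048, a4=3.520, a5=2.980, a0=9.336; τ=−ln(0.4144)/9.336=0.094 → t=0.302; u2·a0=0.3501·9.336=3.269; a1+…+a3=2.836 < 3.269 ≤ a1+…+a4=6.356 → R4 fires; P=5 E=8 D=10
Draw 5: a1=1.105, a2=0.904, a3=1.048, a4=4.400, a5=2.980, a0=10.437; τ=−ln(0.8063)/10.437=0.021 → t=0.322; u2·a0=0.0912·10.437=0.952 ≤ a1=1.105 → R1 fires; P=4 E=9 D=10
Draw 6: a1=0.884, a2=1.017, a3=1.179, a4=3.960, a5=2.980, a0=10.020; τ=−ln(0.4234)/10.020=0.086 → t=0.408; u2·a0=0.0561·10.020=0.562 ≤ a1=0.884 → R1 fires; P=3 E=10 D=10
Draw 7: a1=0.663, a2=1.130, a3=1.310, a4=3.300, a5=2.980, a0=9.383; τ=−ln(0.5148)/9.383=0.071 → t=0.479; u2·a0=0.4010·9.383=3.763; a1+…+a3=3.103 < 3.763 ≤ a1+…+a4=6.403 → R4 fires; P=4 E=10 D=10
Draw 8: a1=0.884, a2=1.130, a3=1.310, a4=4.400, a5=2.980, a0=10.704; τ=−ln(0.3839)/10.704=0.089 → t=0.568 > T=0.56: stop.
Read off D at T=0.56: 10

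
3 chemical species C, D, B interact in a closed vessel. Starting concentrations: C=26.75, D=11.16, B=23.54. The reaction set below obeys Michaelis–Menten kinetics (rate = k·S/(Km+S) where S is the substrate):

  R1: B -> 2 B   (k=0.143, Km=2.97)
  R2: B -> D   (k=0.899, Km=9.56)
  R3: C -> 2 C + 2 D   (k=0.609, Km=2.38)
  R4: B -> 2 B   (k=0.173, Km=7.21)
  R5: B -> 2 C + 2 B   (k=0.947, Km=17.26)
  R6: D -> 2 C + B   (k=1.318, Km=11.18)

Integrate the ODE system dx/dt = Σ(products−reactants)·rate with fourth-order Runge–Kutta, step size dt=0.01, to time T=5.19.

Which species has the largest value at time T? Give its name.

RK4 with dt=0.01: 519 steps to T=5.19. Trajectory (selected grid times):
t=0.00: C=26.75 D=11.16 B=23.54
t=0.58: C=28.49 D=11.80 B=24.02
t=1.15: C=30.22 D=12.41 B=24.51
t=1.73: C=32.01 D=13.04 B=25.02
t=2.31: C=33.82 D=13.66 B=25.53
t=2.88: C=35.63 D=14.27 B=26.05
t=3.46: C=37.49 D=14.88 B=26.59
t=4.04: C=39.37 D=15.49 B=27.13
t=4.61: C=41.24 D=16.09 B=27.67
t=5.19: C=43.16 D=16.69 B=28.23
At T=5.19: C=43.16 D=16.69 B=28.23; the largest is C.

Dominant species at T: C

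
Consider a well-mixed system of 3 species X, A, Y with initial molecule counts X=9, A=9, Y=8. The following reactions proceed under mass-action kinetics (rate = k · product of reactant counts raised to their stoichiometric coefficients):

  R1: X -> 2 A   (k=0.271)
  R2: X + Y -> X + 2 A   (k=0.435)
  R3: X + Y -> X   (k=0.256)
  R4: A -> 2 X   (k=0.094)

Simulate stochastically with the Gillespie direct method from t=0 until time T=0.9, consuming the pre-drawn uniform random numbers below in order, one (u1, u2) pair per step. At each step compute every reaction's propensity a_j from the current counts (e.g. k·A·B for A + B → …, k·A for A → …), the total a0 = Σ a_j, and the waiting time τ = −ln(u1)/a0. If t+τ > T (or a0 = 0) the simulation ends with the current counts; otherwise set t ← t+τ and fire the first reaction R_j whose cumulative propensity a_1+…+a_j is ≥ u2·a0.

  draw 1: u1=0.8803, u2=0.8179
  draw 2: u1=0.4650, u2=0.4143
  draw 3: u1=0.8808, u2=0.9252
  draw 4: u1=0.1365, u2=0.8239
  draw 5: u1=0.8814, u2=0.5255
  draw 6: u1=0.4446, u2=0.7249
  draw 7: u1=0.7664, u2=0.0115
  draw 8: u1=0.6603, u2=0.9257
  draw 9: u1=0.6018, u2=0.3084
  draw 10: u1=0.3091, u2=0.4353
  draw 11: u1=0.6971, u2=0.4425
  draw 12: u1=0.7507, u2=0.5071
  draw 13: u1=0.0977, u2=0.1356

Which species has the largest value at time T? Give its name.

t=0.000: X=9 A=9 Y=8
Draw 1: a1=2.439, a2=31.320, a3=18.432, a4=0.846, a0=53.037; τ=−ln(0.8803)/53.037=0.002 → t=0.002; u2·a0=0.8179·53.037=43.379; a1+a2=33.759 < 43.379 ≤ a1+…+a3=52.191 → R3 fires; X=9 A=9 Y=7
Draw 2: a1=2.439, a2=27.405, a3=16.128, a4=0.846, a0=46.818; τ=−ln(0.4650)/46.818=0.016 → t=0.019; u2·a0=0.4143·46.818=19.397; a1=2.439 < 19.397 ≤ a1+a2=29.844 → R2 fires; X=9 A=11 Y=6
Draw 3: a1=2.439, a2=23.490, a3=13.824, a4=1.034, a0=40.787; τ=−ln(0.8808)/40.787=0.003 → t=0.022; u2·a0=0.9252·40.787=37.736; a1+a2=25.929 < 37.736 ≤ a1+…+a3=39.753 → R3 fires; X=9 A=11 Y=5
Draw 4: a1=2.439, a2=19.575, a3=11.520, a4=1.034, a0=34.568; τ=−ln(0.1365)/34.568=0.058 → t=0.079; u2·a0=0.8239·34.568=28.481; a1+a2=22.014 < 28.481 ≤ a1+…+a3=33.534 → R3 fires; X=9 A=11 Y=4
Draw 5: a1=2.439, a2=15.660, a3=9.216, a4=1.034, a0=28.349; τ=−ln(0.8814)/28.349=0.004 → t=0.084; u2·a0=0.5255·28.349=14.897; a1=2.439 < 14.897 ≤ a1+a2=18.099 → R2 fires; X=9 A=13 Y=3
Draw 6: a1=2.439, a2=11.745, a3=6.912, a4=1.222, a0=22.318; τ=−ln(0.4446)/22.318=0.036 → t=0.120; u2·a0=0.7249·22.318=16.178; a1+a2=14.184 < 16.178 ≤ a1+…+a3=21.096 → R3 fires; X=9 A=13 Y=2
Draw 7: a1=2.439, a2=7.830, a3=4.608, a4=1.222, a0=16.099; τ=−ln(0.7664)/16.099=0.017 → t=0.137; u2·a0=0.0115·16.099=0.185 ≤ a1=2.439 → R1 fires; X=8 A=15 Y=2
Draw 8: a1=2.168, a2=6.960, a3=4.096, a4=1.410, a0=14.634; τ=−ln(0.6603)/14.634=0.028 → t=0.165; u2·a0=0.9257·14.634=13.547; a1+…+a3=13.224 < 13.547 ≤ a1+…+a4=14.634 → R4 fires; X=10 A=14 Y=2
Draw 9: a1=2.710, a2=8.700, a3=5.120, a4=1.316, a0=17.846; τ=−ln(0.6018)/17.846=0.028 → t=0.194; u2·a0=0.3084·17.846=5.504; a1=2.710 < 5.504 ≤ a1+a2=11.410 → R2 fires; X=10 A=16 Y=1
Draw 10: a1=2.710, a2=4.350, a3=2.560, a4=1.504, a0=11.124; τ=−ln(0.3091)/11.124=0.106 → t=0.299; u2·a0=0.4353·11.124=4.842; a1=2.710 < 4.842 ≤ a1+a2=7.060 → R2 fires; X=10 A=18 Y=0
Draw 11: a1=2.710, a2=0.000, a3=0.000, a4=1.692, a0=4.402; τ=−ln(0.6971)/4.402=0.082 → t=0.381; u2·a0=0.4425·4.402=1.948 ≤ a1=2.710 → R1 fires; X=9 A=20 Y=0
Draw 12: a1=2.439, a2=0.000, a3=0.000, a4=1.880, a0=4.319; τ=−ln(0.7507)/4.319=0.066 → t=0.448; u2·a0=0.5071·4.319=2.190 ≤ a1=2.439 → R1 fires; X=8 A=22 Y=0
Draw 13: a1=2.168, a2=0.000, a3=0.000, a4=2.068, a0=4.236; τ=−ln(0.0977)/4.236=0.549 → t=0.997 > T=0.9: stop.
At T=0.9: X=8 A=22 Y=0; the largest is A.

Dominant species at T: A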